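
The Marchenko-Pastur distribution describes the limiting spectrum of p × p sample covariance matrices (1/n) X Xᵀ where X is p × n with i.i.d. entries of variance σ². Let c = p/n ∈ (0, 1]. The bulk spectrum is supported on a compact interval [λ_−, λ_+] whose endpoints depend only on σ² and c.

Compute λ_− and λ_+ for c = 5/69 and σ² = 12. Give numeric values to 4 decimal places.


c = 5/69 = 0.072464; √c = 0.269191.
λ_− = σ² (1 − √c)² = 12 · (1 − 0.269191)² = 12 · (0.730809)² = 6.408982.
λ_+ = σ² (1 + √c)² = 12 · (1 + 0.269191)² = 12 · (1.269191)² = 19.330148.

Rounded to 4 decimal places: λ_− ≈ 6.4090, λ_+ ≈ 19.3301.


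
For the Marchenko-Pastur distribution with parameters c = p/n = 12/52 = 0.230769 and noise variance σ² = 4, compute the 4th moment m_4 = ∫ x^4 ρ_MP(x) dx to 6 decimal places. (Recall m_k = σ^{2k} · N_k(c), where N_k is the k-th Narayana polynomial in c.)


E[X⁴] = σ⁸ (1 + 6c + 6c² + c³) (fourth MP moment). With σ² = 4 (so σ⁸ = 256) and c = 12/52 = 0.230769: E[X⁴] = 256 · (1 + 6·0.230769 + 6·(0.230769)² + (0.230769)³) = 256 · 2.716431.

So E[X^4] = 695.406463.


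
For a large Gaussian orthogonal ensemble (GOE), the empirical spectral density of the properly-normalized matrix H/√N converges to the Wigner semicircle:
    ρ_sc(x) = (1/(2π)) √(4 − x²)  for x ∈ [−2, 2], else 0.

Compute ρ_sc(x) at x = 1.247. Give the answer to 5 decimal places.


ρ_sc(x) = (1/(2π)) √(4 − x²). With x = 1.247:
  4 − x² = 4 − (1.247)² = 4 − 1.555009 = 2.444991.
  √(4 − x²) = 1.563647.
  1/(2π) = 0.159155.
  ρ_sc(1.247) = 0.159155 · 1.563647 = 0.248862.

Rounded to 5 decimal places: ρ_sc(1.247) ≈ 0.24886.


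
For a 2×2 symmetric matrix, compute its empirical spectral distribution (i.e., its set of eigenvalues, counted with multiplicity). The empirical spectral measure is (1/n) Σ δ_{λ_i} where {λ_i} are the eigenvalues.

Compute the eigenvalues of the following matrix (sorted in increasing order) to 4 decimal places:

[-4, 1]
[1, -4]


Since M is real symmetric, both eigenvalues are real; they are the roots of det(λI − M) = λ² − (tr M) λ + det M.
tr M = -4 + (-4) = -8.
det M = (-4)·(-4) − 1² = 16 − 1 = 15.
Characteristic polynomial: λ² + 8λ + 15 = 0.
Discriminant Δ = (tr M)² − 4·det M = 64 − 60 = 4; √Δ = 2.000000.
λ = (tr M ± √Δ)/2 = (-8 ± 2.000000)/2, giving (tr M − √Δ)/2 = -5.0000 and (tr M + √Δ)/2 = -3.0000.

Eigenvalues sorted in increasing order: [-5.0000, -3.0000].


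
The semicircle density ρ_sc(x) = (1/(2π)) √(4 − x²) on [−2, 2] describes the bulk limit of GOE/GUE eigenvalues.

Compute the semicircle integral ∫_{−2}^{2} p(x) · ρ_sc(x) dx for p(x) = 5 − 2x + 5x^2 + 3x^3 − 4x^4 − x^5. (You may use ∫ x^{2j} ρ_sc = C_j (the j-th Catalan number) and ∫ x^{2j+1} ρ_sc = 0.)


Write p(x) = Σ a_i x^i, split into monomials and integrate each against ρ_sc separately.
Using ∫ x^{2j} ρ_sc = C_j = (1/(j+1)) C(2j, j) (Catalan numbers) and ∫ x^{2j+1} ρ_sc = 0 (odd monomials vanish by symmetry):
  i = 0 (even): a_0 · C_{0} = 5 · 1 = 5
  i = 1 (odd): ∫ x^1 ρ_sc = 0 (vanishes)
  i = 2 (even): a_2 · C_{1} = 5 · 1 = 5
  i = 3 (odd): ∫ x^3 ρ_sc = 0 (vanishes)
  i = 4 (even): a_4 · C_{2} = -4 · 2 = -8
  i = 5 (odd): ∫ x^5 ρ_sc = 0 (vanishes)

Summing the contributions: ∫_{−2}^{2} p(x) ρ_sc(x) dx = 5 + 5 + (-8) = 2.


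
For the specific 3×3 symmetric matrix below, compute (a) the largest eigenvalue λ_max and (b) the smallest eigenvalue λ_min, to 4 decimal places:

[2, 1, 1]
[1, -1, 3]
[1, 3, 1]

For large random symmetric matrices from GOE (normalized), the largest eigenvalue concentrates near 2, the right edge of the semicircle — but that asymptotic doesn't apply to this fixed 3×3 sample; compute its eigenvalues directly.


Since M is real symmetric, all three eigenvalues are real; they are the roots of det(λI − M) = λ³ − (tr M) λ² + s λ − det M, where s is the sum of the principal 2×2 minors.
tr M = 2 + (-1) + 1 = 2.
s = (2·(-1) − 1²) + (2·1 − 1²) + ((-1)·1 − 3²) = -3 + 1 + (-10) = -12.
det M (expand along row 1) = 2·(-10) − 1·(-2) + 1·4 = -14.
Characteristic polynomial: λ³ − 2λ² − 12λ + 14 = 0.
Substitute λ = y + (tr M)/3 = y + 0.666667 to remove the quadratic term: y³ + p·y + q = 0 with p = s − (tr M)²/3 = -13.333333 and q = −2(tr M)³/27 + (tr M)·s/3 − det M = 5.407407.
Three real roots ⇒ use the trigonometric (Viète) form: r = 2√(−p/3) = 4.216370, φ = arccos(3q/(p·r)) = arccos(-0.288558) = 1.863517 rad.
y_k = r·cos(φ/3 − 2πk/3) for k = 0, 1, 2 gives y = 3.428739, 0.410753, -3.839492.
λ_k = y_k + 0.666667 gives λ = 4.0954, 1.0774, -3.1728 (check: the sum is 2.0000 = tr M).

Hence λ_max = 4.0954 and λ_min = -3.1728.


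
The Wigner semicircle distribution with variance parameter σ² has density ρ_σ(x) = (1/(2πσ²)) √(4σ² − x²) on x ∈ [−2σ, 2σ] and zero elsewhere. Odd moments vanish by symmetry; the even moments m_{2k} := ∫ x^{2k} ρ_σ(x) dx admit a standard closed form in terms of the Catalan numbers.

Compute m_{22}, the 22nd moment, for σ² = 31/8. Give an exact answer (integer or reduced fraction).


By the scaled semicircle moment identity, m_{2k} = σ^{2k} · C_k with k = 11.
C_11 = (1/(k+1)) · C(2k, k) = (1/12) · C(22, 11) = (1/12) · 705432 = 58786.
σ^{2k} = (σ²)^k = (31/8)^11 = 25408476896404831/8589934592.

Therefore m_{22} = σ^{22} · C_11 = (25408476896404831/8589934592) · 58786 = 746831361416027197583/4294967296.


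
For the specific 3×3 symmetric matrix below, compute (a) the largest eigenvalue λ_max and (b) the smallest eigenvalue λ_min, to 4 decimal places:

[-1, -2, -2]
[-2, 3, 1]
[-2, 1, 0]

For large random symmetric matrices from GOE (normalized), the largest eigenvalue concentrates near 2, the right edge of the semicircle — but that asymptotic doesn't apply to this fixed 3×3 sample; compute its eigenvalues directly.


Since M is real symmetric, all three eigenvalues are real; they are the roots of det(λI − M) = λ³ − (tr M) λ² + s λ − det M, where s is the sum of the principal 2×2 minors.
tr M = -1 + 3 + 0 = 2.
s = ((-1)·3 − (-2)²) + ((-1)·0 − (-2)²) + (3·0 − 1²) = -7 + (-4) + (-1) = -12.
det M (expand along row 1) = (-1)·(-1) − (-2)·2 + (-2)·4 = -3.
Characteristic polynomial: λ³ − 2λ² − 12λ + 3 = 0.
Substitute λ = y + (tr M)/3 = y + 0.666667 to remove the quadratic term: y³ + p·y + q = 0 with p = s − (tr M)²/3 = -13.333333 and q = −2(tr M)³/27 + (tr M)·s/3 − det M = -5.592593.
Three real roots ⇒ use the trigonometric (Viète) form: r = 2√(−p/3) = 4.216370, φ = arccos(3q/(p·r)) = arccos(0.298440) = 1.267739 rad.
y_k = r·cos(φ/3 − 2πk/3) for k = 0, 1, 2 gives y = 3.845473, -0.425210, -3.420263.
λ_k = y_k + 0.666667 gives λ = 4.5121, 0.2415, -2.7536 (check: the sum is 2.0000 = tr M).

Hence λ_max = 4.5121 and λ_min = -2.7536.


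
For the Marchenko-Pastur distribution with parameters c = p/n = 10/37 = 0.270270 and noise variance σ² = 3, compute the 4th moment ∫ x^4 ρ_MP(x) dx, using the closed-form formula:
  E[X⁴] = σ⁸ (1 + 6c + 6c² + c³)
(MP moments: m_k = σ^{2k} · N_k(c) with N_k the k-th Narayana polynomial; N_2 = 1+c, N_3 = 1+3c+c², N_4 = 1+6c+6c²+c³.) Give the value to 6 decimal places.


E[X⁴] = σ⁸ (1 + 6c + 6c² + c³) (fourth MP moment). With σ² = 3 (so σ⁸ = 81) and c = 10/37 = 0.270270: E[X⁴] = 81 · (1 + 6·0.270270 + 6·(0.270270)² + (0.270270)³) = 81 · 3.079640.

So E[X^4] = 249.450832.


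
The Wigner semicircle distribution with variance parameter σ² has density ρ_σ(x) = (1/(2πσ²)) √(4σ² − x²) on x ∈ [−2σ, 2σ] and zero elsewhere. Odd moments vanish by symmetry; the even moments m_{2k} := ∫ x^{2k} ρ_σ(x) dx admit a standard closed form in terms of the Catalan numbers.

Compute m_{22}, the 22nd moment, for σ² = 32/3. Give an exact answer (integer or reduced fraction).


By the scaled semicircle moment identity, m_{2k} = σ^{2k} · C_k with k = 11.
C_11 = (1/(k+1)) · C(2k, k) = (1/12) · C(22, 11) = (1/12) · 705432 = 58786.
σ^{2k} = (σ²)^k = (32/3)^11 = 36028797018963968/177147.

Therefore m_{22} = σ^{22} · C_11 = (36028797018963968/177147) · 58786 = 2117988861556815822848/177147.


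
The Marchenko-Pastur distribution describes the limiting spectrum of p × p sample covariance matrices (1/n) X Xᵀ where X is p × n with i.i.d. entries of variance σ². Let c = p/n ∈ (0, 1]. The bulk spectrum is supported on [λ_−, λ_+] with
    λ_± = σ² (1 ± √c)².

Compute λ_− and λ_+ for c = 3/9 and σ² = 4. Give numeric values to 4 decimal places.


c = 3/9 = 0.333333; √c = 0.577350.
λ_− = σ² (1 − √c)² = 4 · (1 − 0.577350)² = 4 · (0.422650)² = 0.714531.
λ_+ = σ² (1 + √c)² = 4 · (1 + 0.577350)² = 4 · (1.577350)² = 9.952135.

Rounded to 4 decimal places: λ_− ≈ 0.7145, λ_+ ≈ 9.9521.


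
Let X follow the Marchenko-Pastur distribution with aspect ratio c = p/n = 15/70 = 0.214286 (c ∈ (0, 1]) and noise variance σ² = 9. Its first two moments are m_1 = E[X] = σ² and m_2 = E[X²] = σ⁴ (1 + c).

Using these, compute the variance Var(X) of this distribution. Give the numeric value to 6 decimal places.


m_1 = E[X] = σ² = 9, so m_1² = 81.
m_2 = E[X²] = σ⁴ (1 + c) = 81 · (1 + 0.214286) = 81 · 1.214286 = 98.357143.
(Note m_2 − m_1² simplifies to c · σ⁴ = 0.214286 · 81.)

Var(X) = m_2 − m_1² = 98.357143 − 81 = 17.357143.


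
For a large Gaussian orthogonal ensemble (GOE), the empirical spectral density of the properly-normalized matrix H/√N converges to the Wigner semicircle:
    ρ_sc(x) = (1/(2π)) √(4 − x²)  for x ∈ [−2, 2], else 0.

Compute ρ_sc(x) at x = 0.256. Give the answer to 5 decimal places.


ρ_sc(x) = (1/(2π)) √(4 − x²). With x = 0.256:
  4 − x² = 4 − (0.256)² = 4 − 0.065536 = 3.934464.
  √(4 − x²) = 1.983548.
  1/(2π) = 0.159155.
  ρ_sc(0.256) = 0.159155 · 1.983548 = 0.315692.

Rounded to 5 decimal places: ρ_sc(0.256) ≈ 0.31569.


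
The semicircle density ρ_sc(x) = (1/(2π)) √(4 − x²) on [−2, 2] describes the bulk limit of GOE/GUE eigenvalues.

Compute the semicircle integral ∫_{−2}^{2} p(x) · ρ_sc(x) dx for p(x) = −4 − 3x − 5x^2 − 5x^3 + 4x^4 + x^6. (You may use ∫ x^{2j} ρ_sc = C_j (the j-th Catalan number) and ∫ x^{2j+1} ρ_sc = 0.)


Write p(x) = Σ a_i x^i, split into monomials and integrate each against ρ_sc separately.
Using ∫ x^{2j} ρ_sc = C_j = (1/(j+1)) C(2j, j) (Catalan numbers) and ∫ x^{2j+1} ρ_sc = 0 (odd monomials vanish by symmetry):
  i = 0 (even): a_0 · C_{0} = -4 · 1 = -4
  i = 1 (odd): ∫ x^1 ρ_sc = 0 (vanishes)
  i = 2 (even): a_2 · C_{1} = -5 · 1 = -5
  i = 3 (odd): ∫ x^3 ρ_sc = 0 (vanishes)
  i = 4 (even): a_4 · C_{2} = 4 · 2 = 8
  i = 6 (even): a_6 · C_{3} = 1 · 5 = 5

Summing the contributions: ∫_{−2}^{2} p(x) ρ_sc(x) dx = (-4) + (-5) + 8 + 5 = 4.


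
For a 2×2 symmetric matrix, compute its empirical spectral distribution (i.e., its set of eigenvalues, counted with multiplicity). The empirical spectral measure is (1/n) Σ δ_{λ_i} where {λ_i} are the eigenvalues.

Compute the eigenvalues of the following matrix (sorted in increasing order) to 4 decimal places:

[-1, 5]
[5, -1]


Since M is real symmetric, both eigenvalues are real; they are the roots of det(λI − M) = λ² − (tr M) λ + det M.
tr M = -1 + (-1) = -2.
det M = (-1)·(-1) − 5² = 1 − 25 = -24.
Characteristic polynomial: λ² + 2λ − 24 = 0.
Discriminant Δ = (tr M)² − 4·det M = 4 − (-96) = 100; √Δ = 10.000000.
λ = (tr M ± √Δ)/2 = (-2 ± 10.000000)/2, giving (tr M − √Δ)/2 = -6.0000 and (tr M + √Δ)/2 = 4.0000.

Eigenvalues sorted in increasing order: [-6.0000, 4.0000].


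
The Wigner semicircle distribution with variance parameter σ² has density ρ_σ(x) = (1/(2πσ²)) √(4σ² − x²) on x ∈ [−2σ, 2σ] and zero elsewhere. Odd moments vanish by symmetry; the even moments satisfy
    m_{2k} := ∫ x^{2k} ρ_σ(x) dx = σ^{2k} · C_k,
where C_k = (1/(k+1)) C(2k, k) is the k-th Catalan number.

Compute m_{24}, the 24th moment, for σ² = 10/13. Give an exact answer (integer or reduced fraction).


By the scaled semicircle moment identity, m_{2k} = σ^{2k} · C_k with k = 12.
C_12 = (1/(k+1)) · C(2k, k) = (1/13) · C(24, 12) = (1/13) · 2704156 = 208012.
σ^{2k} = (σ²)^k = (10/13)^12 = 1000000000000/23298085122481.

Therefore m_{24} = σ^{24} · C_12 = (1000000000000/23298085122481) · 208012 = 208012000000000000/23298085122481.


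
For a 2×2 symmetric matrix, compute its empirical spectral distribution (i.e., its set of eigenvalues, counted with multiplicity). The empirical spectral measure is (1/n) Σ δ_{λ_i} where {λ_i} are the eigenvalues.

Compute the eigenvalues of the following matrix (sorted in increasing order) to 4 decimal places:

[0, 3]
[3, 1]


Since M is real symmetric, both eigenvalues are real; they are the roots of det(λI − M) = λ² − (tr M) λ + det M.
tr M = 0 + 1 = 1.
det M = 0·1 − 3² = 0 − 9 = -9.
Characteristic polynomial: λ² − λ − 9 = 0.
Discriminant Δ = (tr M)² − 4·det M = 1 − (-36) = 37; √Δ = 6.082763.
λ = (tr M ± √Δ)/2 = (1 ± 6.082763)/2, giving (tr M − √Δ)/2 = -2.5414 and (tr M + √Δ)/2 = 3.5414.

Eigenvalues sorted in increasing order: [-2.5414, 3.5414].


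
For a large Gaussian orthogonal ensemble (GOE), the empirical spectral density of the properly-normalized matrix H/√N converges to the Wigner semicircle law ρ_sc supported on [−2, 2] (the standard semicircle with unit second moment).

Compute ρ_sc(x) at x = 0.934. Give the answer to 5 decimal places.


ρ_sc(x) = (1/(2π)) √(4 − x²). With x = 0.934:
  4 − x² = 4 − (0.934)² = 4 − 0.872356 = 3.127644.
  √(4 − x²) = 1.768515.
  1/(2π) = 0.159155.
  ρ_sc(0.934) = 0.159155 · 1.768515 = 0.281468.

Rounded to 5 decimal places: ρ_sc(0.934) ≈ 0.28147.


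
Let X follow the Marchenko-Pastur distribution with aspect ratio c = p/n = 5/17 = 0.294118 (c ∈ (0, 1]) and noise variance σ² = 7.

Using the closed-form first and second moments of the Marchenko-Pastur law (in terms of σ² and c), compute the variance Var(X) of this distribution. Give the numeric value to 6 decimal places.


Recall the MP moments m_1 = E[X] = σ² and m_2 = E[X²] = σ⁴ (1 + c).
m_1 = E[X] = σ² = 7, so m_1² = 49.
m_2 = E[X²] = σ⁴ (1 + c) = 49 · (1 + 0.294118) = 49 · 1.294118 = 63.411765.
(Note m_2 − m_1² simplifies to c · σ⁴ = 0.294118 · 49.)

Var(X) = m_2 − m_1² = 63.411765 − 49 = 14.411765.


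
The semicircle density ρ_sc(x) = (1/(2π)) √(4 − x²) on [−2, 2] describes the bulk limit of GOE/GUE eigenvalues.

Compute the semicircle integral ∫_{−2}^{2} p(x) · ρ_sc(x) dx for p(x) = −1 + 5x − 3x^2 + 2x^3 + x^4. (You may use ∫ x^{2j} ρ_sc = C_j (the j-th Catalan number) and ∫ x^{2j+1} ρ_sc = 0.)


Write p(x) = Σ a_i x^i, split into monomials and integrate each against ρ_sc separately.
Using ∫ x^{2j} ρ_sc = C_j = (1/(j+1)) C(2j, j) (Catalan numbers) and ∫ x^{2j+1} ρ_sc = 0 (odd monomials vanish by symmetry):
  i = 0 (even): a_0 · C_{0} = -1 · 1 = -1
  i = 1 (odd): ∫ x^1 ρ_sc = 0 (vanishes)
  i = 2 (even): a_2 · C_{1} = -3 · 1 = -3
  i = 3 (odd): ∫ x^3 ρ_sc = 0 (vanishes)
  i = 4 (even): a_4 · C_{2} = 1 · 2 = 2

Summing the contributions: ∫_{−2}^{2} p(x) ρ_sc(x) dx = (-1) + (-3) + 2 = -2.


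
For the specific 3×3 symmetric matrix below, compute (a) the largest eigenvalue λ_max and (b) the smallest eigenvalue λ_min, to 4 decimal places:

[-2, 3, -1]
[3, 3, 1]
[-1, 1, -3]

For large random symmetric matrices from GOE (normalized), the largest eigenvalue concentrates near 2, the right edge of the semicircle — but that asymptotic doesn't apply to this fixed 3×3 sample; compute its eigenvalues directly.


Since M is real symmetric, all three eigenvalues are real; they are the roots of det(λI − M) = λ³ − (tr M) λ² + s λ − det M, where s is the sum of the principal 2×2 minors.
tr M = -2 + 3 + (-3) = -2.
s = ((-2)·3 − 3²) + ((-2)·(-3) − (-1)²) + (3·(-3) − 1²) = -15 + 5 + (-10) = -20.
det M (expand along row 1) = (-2)·(-10) − 3·(-8) + (-1)·6 = 38.
Characteristic polynomial: λ³ + 2λ² − 20λ − 38 = 0.
Substitute λ = y + (tr M)/3 = y − 0.666667 to remove the quadratic term: y³ + p·y + q = 0 with p = s − (tr M)²/3 = -21.333333 and q = −2(tr M)³/27 + (tr M)·s/3 − det M = -24.074074.
Three real roots ⇒ use the trigonometric (Viète) form: r = 2√(−p/3) = 5.333333, φ = arccos(3q/(p·r)) = arccos(0.634766) = 0.883091 rad.
y_k = r·cos(φ/3 − 2πk/3) for k = 0, 1, 2 gives y = 5.103930, -1.211907, -3.892023.
λ_k = y_k − 0.666667 gives λ = 4.4373, -1.8786, -4.5587 (check: the sum is -2.0000 = tr M).

Hence λ_max = 4.4373 and λ_min = -4.5587.


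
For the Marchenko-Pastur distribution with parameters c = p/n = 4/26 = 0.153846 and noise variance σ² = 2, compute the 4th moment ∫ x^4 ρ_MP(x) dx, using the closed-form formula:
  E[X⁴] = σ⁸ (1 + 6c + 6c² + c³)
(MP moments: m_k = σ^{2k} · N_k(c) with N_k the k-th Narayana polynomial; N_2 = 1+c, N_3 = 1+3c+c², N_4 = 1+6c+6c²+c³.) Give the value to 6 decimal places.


E[X⁴] = σ⁸ (1 + 6c + 6c² + c³) (fourth MP moment). With σ² = 2 (so σ⁸ = 16) and c = 4/26 = 0.153846: E[X⁴] = 16 · (1 + 6·0.153846 + 6·(0.153846)² + (0.153846)³) = 16 · 2.068730.

So E[X^4] = 33.099681.


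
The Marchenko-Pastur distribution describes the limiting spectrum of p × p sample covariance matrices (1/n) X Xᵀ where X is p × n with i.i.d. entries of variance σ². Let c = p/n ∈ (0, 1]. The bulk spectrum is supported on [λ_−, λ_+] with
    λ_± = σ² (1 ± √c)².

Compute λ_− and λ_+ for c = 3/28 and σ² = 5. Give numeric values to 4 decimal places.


c = 3/28 = 0.107143; √c = 0.327327.
λ_− = σ² (1 − √c)² = 5 · (1 − 0.327327)² = 5 · (0.672673)² = 2.262446.
λ_+ = σ² (1 + √c)² = 5 · (1 + 0.327327)² = 5 · (1.327327)² = 8.808983.

Rounded to 4 decimal places: λ_− ≈ 2.2624, λ_+ ≈ 8.8090.


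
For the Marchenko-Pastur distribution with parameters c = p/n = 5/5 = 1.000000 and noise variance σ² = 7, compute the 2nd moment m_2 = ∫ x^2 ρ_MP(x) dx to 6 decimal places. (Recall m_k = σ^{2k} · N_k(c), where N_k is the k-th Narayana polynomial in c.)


E[X²] = σ⁴ (1 + c) (second MP moment). With σ² = 7 (so σ⁴ = 49) and c = 5/5 = 1.000000: E[X²] = 49 · (1 + 1.000000) = 49 · 2.000000.

So E[X^2] = 98.000000.


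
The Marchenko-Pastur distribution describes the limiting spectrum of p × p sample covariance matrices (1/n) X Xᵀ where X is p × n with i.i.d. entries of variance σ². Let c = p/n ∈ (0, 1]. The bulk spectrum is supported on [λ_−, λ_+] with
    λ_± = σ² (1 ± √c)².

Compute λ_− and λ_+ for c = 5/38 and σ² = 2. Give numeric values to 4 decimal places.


c = 5/38 = 0.131579; √c = 0.362738.
λ_− = σ² (1 − √c)² = 2 · (1 − 0.362738)² = 2 · (0.637262)² = 0.812205.
λ_+ = σ² (1 + √c)² = 2 · (1 + 0.362738)² = 2 · (1.362738)² = 3.714110.

Rounded to 4 decimal places: λ_− ≈ 0.8122, λ_+ ≈ 3.7141.


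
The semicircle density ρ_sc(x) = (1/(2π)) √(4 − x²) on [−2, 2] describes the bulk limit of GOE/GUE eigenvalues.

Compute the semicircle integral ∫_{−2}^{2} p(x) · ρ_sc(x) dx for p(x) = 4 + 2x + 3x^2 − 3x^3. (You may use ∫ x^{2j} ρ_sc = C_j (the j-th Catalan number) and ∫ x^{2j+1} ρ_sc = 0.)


Write p(x) = Σ a_i x^i, split into monomials and integrate each against ρ_sc separately.
Using ∫ x^{2j} ρ_sc = C_j = (1/(j+1)) C(2j, j) (Catalan numbers) and ∫ x^{2j+1} ρ_sc = 0 (odd monomials vanish by symmetry):
  i = 0 (even): a_0 · C_{0} = 4 · 1 = 4
  i = 1 (odd): ∫ x^1 ρ_sc = 0 (vanishes)
  i = 2 (even): a_2 · C_{1} = 3 · 1 = 3
  i = 3 (odd): ∫ x^3 ρ_sc = 0 (vanishes)

Summing the contributions: ∫_{−2}^{2} p(x) ρ_sc(x) dx = 4 + 3 = 7.


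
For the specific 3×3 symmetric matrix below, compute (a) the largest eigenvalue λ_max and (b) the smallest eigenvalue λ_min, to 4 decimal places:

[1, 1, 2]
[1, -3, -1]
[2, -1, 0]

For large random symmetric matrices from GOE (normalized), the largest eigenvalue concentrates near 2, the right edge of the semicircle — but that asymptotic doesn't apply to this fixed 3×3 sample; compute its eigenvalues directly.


Since M is real symmetric, all three eigenvalues are real; they are the roots of det(λI − M) = λ³ − (tr M) λ² + s λ − det M, where s is the sum of the principal 2×2 minors.
tr M = 1 + (-3) + 0 = -2.
s = (1·(-3) − 1²) + (1·0 − 2²) + ((-3)·0 − (-1)²) = -4 + (-4) + (-1) = -9.
det M (expand along row 1) = 1·(-1) − 1·2 + 2·5 = 7.
Characteristic polynomial: λ³ + 2λ² − 9λ − 7 = 0.
Substitute λ = y + (tr M)/3 = y − 0.666667 to remove the quadratic term: y³ + p·y + q = 0 with p = s − (tr M)²/3 = -10.333333 and q = −2(tr M)³/27 + (tr M)·s/3 − det M = -0.407407.
Three real roots ⇒ use the trigonometric (Viète) form: r = 2√(−p/3) = 3.711843, φ = arccos(3q/(p·r)) = arccos(0.031865) = 1.538925 rad.
y_k = r·cos(φ/3 − 2πk/3) for k = 0, 1, 2 gives y = 3.234085, -0.039432, -3.194653.
λ_k = y_k − 0.666667 gives λ = 2.5674, -0.7061, -3.8613 (check: the sum is -2.0000 = tr M).

Hence λ_max = 2.5674 and λ_min = -3.8613.


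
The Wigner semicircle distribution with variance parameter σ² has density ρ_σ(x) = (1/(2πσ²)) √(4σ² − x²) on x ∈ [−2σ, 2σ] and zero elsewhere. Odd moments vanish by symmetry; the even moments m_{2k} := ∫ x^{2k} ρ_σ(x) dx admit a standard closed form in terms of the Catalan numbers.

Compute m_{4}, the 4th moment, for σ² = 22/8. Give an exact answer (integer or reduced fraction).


By the scaled semicircle moment identity, m_{2k} = σ^{2k} · C_k with k = 2.
C_2 = (1/(k+1)) · C(2k, k) = (1/3) · C(4, 2) = (1/3) · 6 = 2.
σ^{2k} = (σ²)^k = (22/8)^2 = 121/16.

Therefore m_{4} = σ^{4} · C_2 = (121/16) · 2 = 121/8.


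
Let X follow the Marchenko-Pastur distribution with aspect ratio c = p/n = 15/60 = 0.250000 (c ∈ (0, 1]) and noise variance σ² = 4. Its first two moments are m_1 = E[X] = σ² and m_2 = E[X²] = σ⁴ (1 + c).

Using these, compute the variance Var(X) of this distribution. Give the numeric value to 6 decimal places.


m_1 = E[X] = σ² = 4, so m_1² = 16.
m_2 = E[X²] = σ⁴ (1 + c) = 16 · (1 + 0.250000) = 16 · 1.250000 = 20.000000.
(Note m_2 − m_1² simplifies to c · σ⁴ = 0.250000 · 16.)

Var(X) = m_2 − m_1² = 20.000000 − 16 = 4.000000.


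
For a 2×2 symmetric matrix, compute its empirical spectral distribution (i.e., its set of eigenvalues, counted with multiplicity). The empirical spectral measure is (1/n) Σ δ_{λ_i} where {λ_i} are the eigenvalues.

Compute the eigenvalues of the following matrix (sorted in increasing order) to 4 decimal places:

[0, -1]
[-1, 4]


Since M is real symmetric, both eigenvalues are real; they are the roots of det(λI − M) = λ² − (tr M) λ + det M.
tr M = 0 + 4 = 4.
det M = 0·4 − (-1)² = 0 − 1 = -1.
Characteristic polynomial: λ² − 4λ − 1 = 0.
Discriminant Δ = (tr M)² − 4·det M = 16 − (-4) = 20; √Δ = 4.472136.
λ = (tr M ± √Δ)/2 = (4 ± 4.472136)/2, giving (tr M − √Δ)/2 = -0.2361 and (tr M + √Δ)/2 = 4.2361.

Eigenvalues sorted in increasing order: [-0.2361, 4.2361].


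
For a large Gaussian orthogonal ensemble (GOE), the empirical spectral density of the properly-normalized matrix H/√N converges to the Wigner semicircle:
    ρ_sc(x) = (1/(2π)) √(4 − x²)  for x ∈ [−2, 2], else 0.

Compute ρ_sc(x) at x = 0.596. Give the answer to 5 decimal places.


ρ_sc(x) = (1/(2π)) √(4 − x²). With x = 0.596:
  4 − x² = 4 − (0.596)² = 4 − 0.355216 = 3.644784.
  √(4 − x²) = 1.909132.
  1/(2π) = 0.159155.
  ρ_sc(0.596) = 0.159155 · 1.909132 = 0.303848.

Rounded to 5 decimal places: ρ_sc(0.596) ≈ 0.30385.


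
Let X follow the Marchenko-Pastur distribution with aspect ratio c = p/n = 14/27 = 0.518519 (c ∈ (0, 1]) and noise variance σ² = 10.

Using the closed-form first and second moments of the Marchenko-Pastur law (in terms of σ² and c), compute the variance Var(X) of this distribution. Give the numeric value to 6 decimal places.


Recall the MP moments m_1 = E[X] = σ² and m_2 = E[X²] = σ⁴ (1 + c).
m_1 = E[X] = σ² = 10, so m_1² = 100.
m_2 = E[X²] = σ⁴ (1 + c) = 100 · (1 + 0.518519) = 100 · 1.518519 = 151.851852.
(Note m_2 − m_1² simplifies to c · σ⁴ = 0.518519 · 100.)

Var(X) = m_2 − m_1² = 151.851852 − 100 = 51.851852.


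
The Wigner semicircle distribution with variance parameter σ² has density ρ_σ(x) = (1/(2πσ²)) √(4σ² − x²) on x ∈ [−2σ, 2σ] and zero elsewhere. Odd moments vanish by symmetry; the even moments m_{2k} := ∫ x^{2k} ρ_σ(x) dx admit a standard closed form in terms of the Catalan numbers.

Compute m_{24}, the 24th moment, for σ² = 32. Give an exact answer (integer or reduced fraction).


By the scaled semicircle moment identity, m_{2k} = σ^{2k} · C_k with k = 12.
C_12 = (1/(k+1)) · C(2k, k) = (1/13) · C(24, 12) = (1/13) · 2704156 = 208012.
σ^{2k} = (σ²)^k = (32)^12 = 1152921504606846976.

Therefore m_{24} = σ^{24} · C_12 = 1152921504606846976 · 208012 = 239821508016279453171712.


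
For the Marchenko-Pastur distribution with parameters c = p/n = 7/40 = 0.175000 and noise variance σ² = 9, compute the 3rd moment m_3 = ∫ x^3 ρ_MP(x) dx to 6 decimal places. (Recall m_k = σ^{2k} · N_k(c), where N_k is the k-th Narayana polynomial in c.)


E[X³] = σ⁶ (1 + 3c + c²) (third MP moment). With σ² = 9 (so σ⁶ = 729) and c = 7/40 = 0.175000: E[X³] = 729 · (1 + 3·0.175000 + (0.175000)²) = 729 · 1.555625.

So E[X^3] = 1134.050625.


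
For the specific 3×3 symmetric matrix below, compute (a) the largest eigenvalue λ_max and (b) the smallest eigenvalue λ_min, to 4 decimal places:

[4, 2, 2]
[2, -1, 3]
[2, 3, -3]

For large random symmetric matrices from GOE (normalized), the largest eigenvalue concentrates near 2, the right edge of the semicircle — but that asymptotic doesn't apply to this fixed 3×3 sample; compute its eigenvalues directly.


Since M is real symmetric, all three eigenvalues are real; they are the roots of det(λI − M) = λ³ − (tr M) λ² + s λ − det M, where s is the sum of the principal 2×2 minors.
tr M = 4 + (-1) + (-3) = 0.
s = (4·(-1) − 2²) + (4·(-3) − 2²) + ((-1)·(-3) − 3²) = -8 + (-16) + (-6) = -30.
det M (expand along row 1) = 4·(-6) − 2·(-12) + 2·8 = 16.
Characteristic polynomial: λ³ − 30λ − 16 = 0.
Substitute λ = y + (tr M)/3 = y + 0.000000 to remove the quadratic term: y³ + p·y + q = 0 with p = s − (tr M)²/3 = -30.000000 and q = −2(tr M)³/27 + (tr M)·s/3 − det M = -16.000000.
Three real roots ⇒ use the trigonometric (Viète) form: r = 2√(−p/3) = 6.324555, φ = arccos(3q/(p·r)) = arccos(0.252982) = 1.315035 rad.
y_k = r·cos(φ/3 − 2πk/3) for k = 0, 1, 2 gives y = 5.726603, -0.538540, -5.188063.
λ_k = y_k + 0.000000 gives λ = 5.7266, -0.5385, -5.1881 (check: the sum is 0.0000 = tr M).

Hence λ_max = 5.7266 and λ_min = -5.1881.


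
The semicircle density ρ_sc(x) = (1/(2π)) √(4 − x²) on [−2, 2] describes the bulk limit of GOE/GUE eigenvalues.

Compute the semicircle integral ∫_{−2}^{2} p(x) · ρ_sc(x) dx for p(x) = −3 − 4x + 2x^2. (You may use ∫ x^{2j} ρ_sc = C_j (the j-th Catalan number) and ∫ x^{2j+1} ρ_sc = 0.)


Write p(x) = Σ a_i x^i, split into monomials and integrate each against ρ_sc separately.
Using ∫ x^{2j} ρ_sc = C_j = (1/(j+1)) C(2j, j) (Catalan numbers) and ∫ x^{2j+1} ρ_sc = 0 (odd monomials vanish by symmetry):
  i = 0 (even): a_0 · C_{0} = -3 · 1 = -3
  i = 1 (odd): ∫ x^1 ρ_sc = 0 (vanishes)
  i = 2 (even): a_2 · C_{1} = 2 · 1 = 2

Summing the contributions: ∫_{−2}^{2} p(x) ρ_sc(x) dx = (-3) + 2 = -1.


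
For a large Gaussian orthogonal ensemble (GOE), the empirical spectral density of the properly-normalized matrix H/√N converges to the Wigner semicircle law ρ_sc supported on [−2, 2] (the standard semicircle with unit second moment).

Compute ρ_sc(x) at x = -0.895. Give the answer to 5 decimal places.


ρ_sc(x) = (1/(2π)) √(4 − x²). With x = -0.895:
  4 − x² = 4 − (-0.895)² = 4 − 0.801025 = 3.198975.
  √(4 − x²) = 1.788568.
  1/(2π) = 0.159155.
  ρ_sc(-0.895) = 0.159155 · 1.788568 = 0.284659.

Rounded to 5 decimal places: ρ_sc(-0.895) ≈ 0.28466.


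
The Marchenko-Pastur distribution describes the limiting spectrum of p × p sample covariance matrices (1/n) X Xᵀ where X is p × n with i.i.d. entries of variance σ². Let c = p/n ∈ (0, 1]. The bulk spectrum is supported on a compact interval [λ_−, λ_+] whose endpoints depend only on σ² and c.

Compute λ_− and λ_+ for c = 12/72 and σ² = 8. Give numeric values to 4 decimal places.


c = 12/72 = 0.166667; √c = 0.408248.
λ_− = σ² (1 − √c)² = 8 · (1 − 0.408248)² = 8 · (0.591752)² = 2.801361.
λ_+ = σ² (1 + √c)² = 8 · (1 + 0.408248)² = 8 · (1.408248)² = 15.865306.

Rounded to 4 decimal places: λ_− ≈ 2.8014, λ_+ ≈ 15.8653.


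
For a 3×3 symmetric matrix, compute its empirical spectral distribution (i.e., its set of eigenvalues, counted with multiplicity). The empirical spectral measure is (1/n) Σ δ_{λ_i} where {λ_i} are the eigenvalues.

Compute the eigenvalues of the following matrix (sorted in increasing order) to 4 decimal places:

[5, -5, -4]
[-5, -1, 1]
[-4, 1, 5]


Since M is real symmetric, all three eigenvalues are real; they are the roots of det(λI − M) = λ³ − (tr M) λ² + s λ − det M, where s is the sum of the principal 2×2 minors.
tr M = 5 + (-1) + 5 = 9.
s = (5·(-1) − (-5)²) + (5·5 − (-4)²) + ((-1)·5 − 1²) = -30 + 9 + (-6) = -27.
det M (expand along row 1) = 5·(-6) − (-5)·(-21) + (-4)·(-9) = -99.
Characteristic polynomial: λ³ − 9λ² − 27λ + 99 = 0.
Substitute λ = y + (tr M)/3 = y + 3.000000 to remove the quadratic term: y³ + p·y + q = 0 with p = s − (tr M)²/3 = -54.000000 and q = −2(tr M)³/27 + (tr M)·s/3 − det M = -36.000000.
Three real roots ⇒ use the trigonometric (Viète) form: r = 2√(−p/3) = 8.485281, φ = arccos(3q/(p·r)) = arccos(0.235702) = 1.332855 rad.
y_k = r·cos(φ/3 − 2πk/3) for k = 0, 1, 2 gives y = 7.661515, -0.672294, -6.989221.
λ_k = y_k + 3.000000 gives λ = 10.6615, 2.3277, -3.9892 (check: the sum is 9.0000 = tr M).

Eigenvalues sorted in increasing order: [-3.9892, 2.3277, 10.6615].


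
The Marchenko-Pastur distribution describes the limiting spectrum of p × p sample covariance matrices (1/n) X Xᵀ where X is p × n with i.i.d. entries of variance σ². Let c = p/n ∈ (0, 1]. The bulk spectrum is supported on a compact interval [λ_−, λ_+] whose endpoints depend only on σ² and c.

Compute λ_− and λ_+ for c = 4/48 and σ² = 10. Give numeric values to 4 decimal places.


c = 4/48 = 0.083333; √c = 0.288675.
λ_− = σ² (1 − √c)² = 10 · (1 − 0.288675)² = 10 · (0.711325)² = 5.059831.
λ_+ = σ² (1 + √c)² = 10 · (1 + 0.288675)² = 10 · (1.288675)² = 16.606836.

Rounded to 4 decimal places: λ_− ≈ 5.0598, λ_+ ≈ 16.6068.


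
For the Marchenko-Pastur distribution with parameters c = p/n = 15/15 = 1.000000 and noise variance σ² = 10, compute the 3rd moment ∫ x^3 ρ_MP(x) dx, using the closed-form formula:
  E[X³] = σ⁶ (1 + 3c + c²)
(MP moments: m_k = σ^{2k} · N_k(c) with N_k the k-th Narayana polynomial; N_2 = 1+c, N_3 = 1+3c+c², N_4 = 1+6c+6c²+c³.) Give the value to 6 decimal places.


E[X³] = σ⁶ (1 + 3c + c²) (third MP moment). With σ² = 10 (so σ⁶ = 1000) and c = 15/15 = 1.000000: E[X³] = 1000 · (1 + 3·1.000000 + (1.000000)²) = 1000 · 5.000000.

So E[X^3] = 5000.000000.


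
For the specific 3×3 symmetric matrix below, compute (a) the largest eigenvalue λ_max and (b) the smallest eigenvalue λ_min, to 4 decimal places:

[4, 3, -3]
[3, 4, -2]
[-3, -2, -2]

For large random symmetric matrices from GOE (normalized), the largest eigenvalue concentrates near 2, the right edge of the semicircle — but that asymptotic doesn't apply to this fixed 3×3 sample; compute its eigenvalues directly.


Since M is real symmetric, all three eigenvalues are real; they are the roots of det(λI − M) = λ³ − (tr M) λ² + s λ − det M, where s is the sum of the principal 2×2 minors.
tr M = 4 + 4 + (-2) = 6.
s = (4·4 − 3²) + (4·(-2) − (-3)²) + (4·(-2) − (-2)²) = 7 + (-17) + (-12) = -22.
det M (expand along row 1) = 4·(-12) − 3·(-12) + (-3)·6 = -30.
Characteristic polynomial: λ³ − 6λ² − 22λ + 30 = 0.
Substitute λ = y + (tr M)/3 = y + 2.000000 to remove the quadratic term: y³ + p·y + q = 0 with p = s − (tr M)²/3 = -34.000000 and q = −2(tr M)³/27 + (tr M)·s/3 − det M = -30.000000.
Three real roots ⇒ use the trigonometric (Viète) form: r = 2√(−p/3) = 6.733003, φ = arccos(3q/(p·r)) = arccos(0.393147) = 1.166745 rad.
y_k = r·cos(φ/3 − 2πk/3) for k = 0, 1, 2 gives y = 6.230190, -0.904088, -5.326102.
λ_k = y_k + 2.000000 gives λ = 8.2302, 1.0959, -3.3261 (check: the sum is 6.0000 = tr M).

Hence λ_max = 8.2302 and λ_min = -3.3261.


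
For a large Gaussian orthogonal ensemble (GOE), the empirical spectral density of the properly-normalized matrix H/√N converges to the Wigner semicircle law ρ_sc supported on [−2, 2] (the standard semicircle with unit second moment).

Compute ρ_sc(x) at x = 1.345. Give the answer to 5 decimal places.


ρ_sc(x) = (1/(2π)) √(4 − x²). With x = 1.345:
  4 − x² = 4 − (1.345)² = 4 − 1.809025 = 2.190975.
  √(4 − x²) = 1.480194.
  1/(2π) = 0.159155.
  ρ_sc(1.345) = 0.159155 · 1.480194 = 0.235580.

Rounded to 5 decimal places: ρ_sc(1.345) ≈ 0.23558.


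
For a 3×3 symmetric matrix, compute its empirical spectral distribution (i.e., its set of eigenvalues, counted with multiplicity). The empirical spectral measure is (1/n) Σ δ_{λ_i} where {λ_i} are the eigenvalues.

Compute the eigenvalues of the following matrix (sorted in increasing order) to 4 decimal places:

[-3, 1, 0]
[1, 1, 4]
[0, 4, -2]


Since M is real symmetric, all three eigenvalues are real; they are the roots of det(λI − M) = λ³ − (tr M) λ² + s λ − det M, where s is the sum of the principal 2×2 minors.
tr M = -3 + 1 + (-2) = -4.
s = ((-3)·1 − 1²) + ((-3)·(-2) − 0²) + (1·(-2) − 4²) = -4 + 6 + (-18) = -16.
det M (expand along row 1) = (-3)·(-18) − 1·(-2) + 0·4 = 56.
Characteristic polynomial: λ³ + 4λ² − 16λ − 56 = 0.
Substitute λ = y + (tr M)/3 = y − 1.333333 to remove the quadratic term: y³ + p·y + q = 0 with p = s − (tr M)²/3 = -21.333333 and q = −2(tr M)³/27 + (tr M)·s/3 − det M = -29.925926.
Three real roots ⇒ use the trigonometric (Viète) form: r = 2√(−p/3) = 5.333333, φ = arccos(3q/(p·r)) = arccos(0.789063) = 0.661515 rad.
y_k = r·cos(φ/3 − 2πk/3) for k = 0, 1, 2 gives y = 5.204198, -1.591864, -3.612334.
λ_k = y_k − 1.333333 gives λ = 3.8709, -2.9252, -4.9457 (check: the sum is -4.0000 = tr M).

Eigenvalues sorted in increasing order: [-4.9457, -2.9252, 3.8709].


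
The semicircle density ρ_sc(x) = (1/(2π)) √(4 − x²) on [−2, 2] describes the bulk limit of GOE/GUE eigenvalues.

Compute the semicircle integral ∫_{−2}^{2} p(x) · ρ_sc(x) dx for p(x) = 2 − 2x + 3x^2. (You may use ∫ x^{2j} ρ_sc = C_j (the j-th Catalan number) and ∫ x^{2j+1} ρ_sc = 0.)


Write p(x) = Σ a_i x^i, split into monomials and integrate each against ρ_sc separately.
Using ∫ x^{2j} ρ_sc = C_j = (1/(j+1)) C(2j, j) (Catalan numbers) and ∫ x^{2j+1} ρ_sc = 0 (odd monomials vanish by symmetry):
  i = 0 (even): a_0 · C_{0} = 2 · 1 = 2
  i = 1 (odd): ∫ x^1 ρ_sc = 0 (vanishes)
  i = 2 (even): a_2 · C_{1} = 3 · 1 = 3

Summing the contributions: ∫_{−2}^{2} p(x) ρ_sc(x) dx = 2 + 3 = 5.


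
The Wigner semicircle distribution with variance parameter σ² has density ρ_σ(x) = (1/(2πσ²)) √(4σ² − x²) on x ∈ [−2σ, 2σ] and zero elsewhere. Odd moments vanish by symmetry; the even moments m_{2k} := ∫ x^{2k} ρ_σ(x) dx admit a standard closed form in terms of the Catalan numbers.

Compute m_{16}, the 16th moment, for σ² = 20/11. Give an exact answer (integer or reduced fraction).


By the scaled semicircle moment identity, m_{2k} = σ^{2k} · C_k with k = 8.
C_8 = (1/(k+1)) · C(2k, k) = (1/9) · C(16, 8) = (1/9) · 12870 = 1430.
σ^{2k} = (σ²)^k = (20/11)^8 = 25600000000/214358881.

Therefore m_{16} = σ^{16} · C_8 = (25600000000/214358881) · 1430 = 3328000000000/19487171.


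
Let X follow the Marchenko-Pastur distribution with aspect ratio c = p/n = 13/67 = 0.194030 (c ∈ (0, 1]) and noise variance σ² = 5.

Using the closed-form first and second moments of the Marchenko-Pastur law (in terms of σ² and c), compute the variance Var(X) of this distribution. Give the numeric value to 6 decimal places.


Recall the MP moments m_1 = E[X] = σ² and m_2 = E[X²] = σ⁴ (1 + c).
m_1 = E[X] = σ² = 5, so m_1² = 25.
m_2 = E[X²] = σ⁴ (1 + c) = 25 · (1 + 0.194030) = 25 · 1.194030 = 29.850746.
(Note m_2 − m_1² simplifies to c · σ⁴ = 0.194030 · 25.)

Var(X) = m_2 − m_1² = 29.850746 − 25 = 4.850746.


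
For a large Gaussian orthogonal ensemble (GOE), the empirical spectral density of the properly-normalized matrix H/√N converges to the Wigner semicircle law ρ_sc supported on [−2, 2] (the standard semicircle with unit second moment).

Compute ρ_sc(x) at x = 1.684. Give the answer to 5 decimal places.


ρ_sc(x) = (1/(2π)) √(4 − x²). With x = 1.684:
  4 − x² = 4 − (1.684)² = 4 − 2.835856 = 1.164144.
  √(4 − x²) = 1.078955.
  1/(2π) = 0.159155.
  ρ_sc(1.684) = 0.159155 · 1.078955 = 0.171721.

Rounded to 5 decimal places: ρ_sc(1.684) ≈ 0.17172.


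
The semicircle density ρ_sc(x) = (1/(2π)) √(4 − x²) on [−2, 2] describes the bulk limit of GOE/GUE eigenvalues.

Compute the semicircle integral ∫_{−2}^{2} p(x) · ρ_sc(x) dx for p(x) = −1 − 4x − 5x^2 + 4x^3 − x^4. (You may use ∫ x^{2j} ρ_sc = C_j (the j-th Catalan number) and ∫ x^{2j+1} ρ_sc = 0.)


Write p(x) = Σ a_i x^i, split into monomials and integrate each against ρ_sc separately.
Using ∫ x^{2j} ρ_sc = C_j = (1/(j+1)) C(2j, j) (Catalan numbers) and ∫ x^{2j+1} ρ_sc = 0 (odd monomials vanish by symmetry):
  i = 0 (even): a_0 · C_{0} = -1 · 1 = -1
  i = 1 (odd): ∫ x^1 ρ_sc = 0 (vanishes)
  i = 2 (even): a_2 · C_{1} = -5 · 1 = -5
  i = 3 (odd): ∫ x^3 ρ_sc = 0 (vanishes)
  i = 4 (even): a_4 · C_{2} = -1 · 2 = -2

Summing the contributions: ∫_{−2}^{2} p(x) ρ_sc(x) dx = (-1) + (-5) + (-2) = -8.


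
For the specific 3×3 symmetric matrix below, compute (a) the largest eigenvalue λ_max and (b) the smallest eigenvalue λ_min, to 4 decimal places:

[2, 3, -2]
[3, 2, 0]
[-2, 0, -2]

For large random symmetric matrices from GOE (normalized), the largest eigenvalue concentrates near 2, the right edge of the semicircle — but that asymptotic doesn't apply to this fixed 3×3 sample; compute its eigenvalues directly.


Since M is real symmetric, all three eigenvalues are real; they are the roots of det(λI − M) = λ³ − (tr M) λ² + s λ − det M, where s is the sum of the principal 2×2 minors.
tr M = 2 + 2 + (-2) = 2.
s = (2·2 − 3²) + (2·(-2) − (-2)²) + (2·(-2) − 0²) = -5 + (-8) + (-4) = -17.
det M (expand along row 1) = 2·(-4) − 3·(-6) + (-2)·4 = 2.
Characteristic polynomial: λ³ − 2λ² − 17λ − 2 = 0.
Substitute λ = y + (tr M)/3 = y + 0.666667 to remove the quadratic term: y³ + p·y + q = 0 with p = s − (tr M)²/3 = -18.333333 and q = −2(tr M)³/27 + (tr M)·s/3 − det M = -13.925926.
Three real roots ⇒ use the trigonometric (Viète) form: r = 2√(−p/3) = 4.944132, φ = arccos(3q/(p·r)) = arccos(0.460908) = 1.091779 rad.
y_k = r·cos(φ/3 − 2πk/3) for k = 0, 1, 2 gives y = 4.620324, -0.786092, -3.834232.
λ_k = y_k + 0.666667 gives λ = 5.2870, -0.1194, -3.1676 (check: the sum is 2.0000 = tr M).

Hence λ_max = 5.2870 and λ_min = -3.1676.
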